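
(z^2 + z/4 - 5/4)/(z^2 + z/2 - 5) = (4*z^2 + z - 5)/(2*(2*z^2 + z - 10))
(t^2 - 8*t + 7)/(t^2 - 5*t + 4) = (t - 7)/(t - 4)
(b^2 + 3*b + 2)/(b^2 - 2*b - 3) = (b + 2)/(b - 3)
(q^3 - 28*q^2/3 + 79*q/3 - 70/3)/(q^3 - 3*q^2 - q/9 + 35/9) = 3*(q^2 - 7*q + 10)/(3*q^2 - 2*q - 5)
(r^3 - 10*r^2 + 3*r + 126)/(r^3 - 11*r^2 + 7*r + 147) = (r - 6)/(r - 7)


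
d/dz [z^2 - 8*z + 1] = 2*z - 8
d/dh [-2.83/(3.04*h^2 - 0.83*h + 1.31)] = (17.2064*h - 2.3489)/(3.04*h^2 - 0.83*h + 1.31)^2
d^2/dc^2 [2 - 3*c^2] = -6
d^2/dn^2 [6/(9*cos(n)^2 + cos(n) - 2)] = 6*(-324*sin(n)^4 + 235*sin(n)^2 + 127*cos(n)/4 - 27*cos(3*n)/4 + 127)/(-9*sin(n)^2 + cos(n) + 7)^3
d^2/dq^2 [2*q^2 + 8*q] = 4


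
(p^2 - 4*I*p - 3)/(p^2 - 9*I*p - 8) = (p - 3*I)/(p - 8*I)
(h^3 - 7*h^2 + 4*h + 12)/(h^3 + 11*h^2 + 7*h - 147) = (h^3 - 7*h^2 + 4*h + 12)/(h^3 + 11*h^2 + 7*h - 147)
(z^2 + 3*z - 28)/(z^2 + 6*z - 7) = (z - 4)/(z - 1)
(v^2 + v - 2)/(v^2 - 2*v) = (v^2 + v - 2)/(v*(v - 2))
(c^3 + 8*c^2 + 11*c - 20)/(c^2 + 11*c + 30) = (c^2 + 3*c - 4)/(c + 6)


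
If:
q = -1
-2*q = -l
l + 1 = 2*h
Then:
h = -1/2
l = -2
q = -1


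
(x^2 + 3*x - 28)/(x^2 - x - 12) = (x + 7)/(x + 3)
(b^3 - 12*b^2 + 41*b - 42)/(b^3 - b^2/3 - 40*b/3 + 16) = 3*(b^2 - 9*b + 14)/(3*b^2 + 8*b - 16)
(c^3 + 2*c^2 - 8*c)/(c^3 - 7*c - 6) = c*(-c^2 - 2*c + 8)/(-c^3 + 7*c + 6)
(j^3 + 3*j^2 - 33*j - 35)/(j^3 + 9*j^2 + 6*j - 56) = (j^2 - 4*j - 5)/(j^2 + 2*j - 8)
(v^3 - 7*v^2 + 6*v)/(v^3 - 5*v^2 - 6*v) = (v - 1)/(v + 1)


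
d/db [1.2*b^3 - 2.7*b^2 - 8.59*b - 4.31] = 3.6*b^2 - 5.4*b - 8.59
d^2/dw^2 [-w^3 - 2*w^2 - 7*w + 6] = -6*w - 4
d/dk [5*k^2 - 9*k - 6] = 10*k - 9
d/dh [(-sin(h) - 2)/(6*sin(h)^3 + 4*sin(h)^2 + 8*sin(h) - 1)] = (12*sin(h)^3 + 40*sin(h)^2 + 16*sin(h) + 17)*cos(h)/(6*sin(h)^3 + 4*sin(h)^2 + 8*sin(h) - 1)^2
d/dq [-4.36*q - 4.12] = -4.36000000000000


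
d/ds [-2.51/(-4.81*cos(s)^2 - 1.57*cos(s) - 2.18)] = (24.1462*cos(s) + 3.9407)*sin(s)/(4.81*cos(s)^2 + 1.57*cos(s) + 2.18)^2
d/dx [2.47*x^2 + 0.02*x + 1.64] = 4.94*x + 0.02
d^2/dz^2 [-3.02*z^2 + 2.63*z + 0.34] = -6.04000000000000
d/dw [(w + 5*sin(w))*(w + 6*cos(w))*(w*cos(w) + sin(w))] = -(w + 5*sin(w))*(w + 6*cos(w))*(w*sin(w) - 2*cos(w)) - (w + 5*sin(w))*(w*cos(w) + sin(w))*(6*sin(w) - 1) + (w + 6*cos(w))*(w*cos(w) + sin(w))*(5*cos(w) + 1)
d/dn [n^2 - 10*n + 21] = 2*n - 10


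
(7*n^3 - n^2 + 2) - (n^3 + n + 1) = 6*n^3 - n^2 - n + 1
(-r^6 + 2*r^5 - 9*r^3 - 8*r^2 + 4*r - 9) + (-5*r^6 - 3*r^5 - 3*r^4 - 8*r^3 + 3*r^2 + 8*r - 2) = -6*r^6 - r^5 - 3*r^4 - 17*r^3 - 5*r^2 + 12*r - 11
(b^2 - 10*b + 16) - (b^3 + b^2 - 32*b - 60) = -b^3 + 22*b + 76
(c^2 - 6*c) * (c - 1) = c^3 - 7*c^2 + 6*c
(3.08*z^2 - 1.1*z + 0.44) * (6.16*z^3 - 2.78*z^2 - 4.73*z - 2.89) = 18.9728*z^5 - 15.3384*z^4 - 8.8*z^3 - 4.9214*z^2 + 1.0978*z - 1.2716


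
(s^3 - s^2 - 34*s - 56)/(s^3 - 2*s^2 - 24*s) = (s^2 - 5*s - 14)/(s*(s - 6))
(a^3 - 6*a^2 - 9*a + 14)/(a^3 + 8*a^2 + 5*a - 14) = (a - 7)/(a + 7)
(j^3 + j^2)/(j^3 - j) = j/(j - 1)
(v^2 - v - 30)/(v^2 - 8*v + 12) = (v + 5)/(v - 2)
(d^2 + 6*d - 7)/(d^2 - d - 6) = (-d^2 - 6*d + 7)/(-d^2 + d + 6)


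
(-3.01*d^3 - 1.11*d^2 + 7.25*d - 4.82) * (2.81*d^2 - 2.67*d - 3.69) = -8.4581*d^5 + 4.9176*d^4 + 34.4431*d^3 - 28.8058*d^2 - 13.8831*d + 17.7858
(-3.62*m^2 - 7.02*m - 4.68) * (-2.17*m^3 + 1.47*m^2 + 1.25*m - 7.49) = 7.8554*m^5 + 9.912*m^4 - 4.6888*m^3 + 11.4592*m^2 + 46.7298*m + 35.0532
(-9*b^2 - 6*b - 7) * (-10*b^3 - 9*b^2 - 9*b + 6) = 90*b^5 + 141*b^4 + 205*b^3 + 63*b^2 + 27*b - 42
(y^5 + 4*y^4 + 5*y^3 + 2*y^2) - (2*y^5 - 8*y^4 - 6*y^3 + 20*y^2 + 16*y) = -y^5 + 12*y^4 + 11*y^3 - 18*y^2 - 16*y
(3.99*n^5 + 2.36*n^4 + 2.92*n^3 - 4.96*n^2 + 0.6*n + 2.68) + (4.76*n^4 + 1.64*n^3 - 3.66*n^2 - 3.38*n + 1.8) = 3.99*n^5 + 7.12*n^4 + 4.56*n^3 - 8.62*n^2 - 2.78*n + 4.48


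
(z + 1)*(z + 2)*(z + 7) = z^3 + 10*z^2 + 23*z + 14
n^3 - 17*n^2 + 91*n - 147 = (n - 7)^2*(n - 3)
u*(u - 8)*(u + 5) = u^3 - 3*u^2 - 40*u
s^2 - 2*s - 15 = (s - 5)*(s + 3)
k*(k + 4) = k^2 + 4*k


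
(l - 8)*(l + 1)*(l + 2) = l^3 - 5*l^2 - 22*l - 16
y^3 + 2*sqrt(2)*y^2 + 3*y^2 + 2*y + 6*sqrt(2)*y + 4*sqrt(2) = (y + 1)*(y + 2)*(y + 2*sqrt(2))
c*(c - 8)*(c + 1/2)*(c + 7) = c^4 - c^3/2 - 113*c^2/2 - 28*c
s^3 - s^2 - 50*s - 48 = (s - 8)*(s + 1)*(s + 6)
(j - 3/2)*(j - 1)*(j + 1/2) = j^3 - 2*j^2 + j/4 + 3/4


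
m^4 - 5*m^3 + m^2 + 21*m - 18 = (m - 3)^2*(m - 1)*(m + 2)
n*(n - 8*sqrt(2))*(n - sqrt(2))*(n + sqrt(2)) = n^4 - 8*sqrt(2)*n^3 - 2*n^2 + 16*sqrt(2)*n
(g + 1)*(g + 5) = g^2 + 6*g + 5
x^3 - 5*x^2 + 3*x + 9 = (x - 3)^2*(x + 1)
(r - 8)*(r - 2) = r^2 - 10*r + 16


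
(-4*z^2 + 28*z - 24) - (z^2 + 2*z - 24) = -5*z^2 + 26*z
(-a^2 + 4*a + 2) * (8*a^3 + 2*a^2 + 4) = -8*a^5 + 30*a^4 + 24*a^3 + 16*a + 8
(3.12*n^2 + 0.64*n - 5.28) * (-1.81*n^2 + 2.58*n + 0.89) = -5.6472*n^4 + 6.8912*n^3 + 13.9848*n^2 - 13.0528*n - 4.6992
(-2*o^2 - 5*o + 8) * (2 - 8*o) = 16*o^3 + 36*o^2 - 74*o + 16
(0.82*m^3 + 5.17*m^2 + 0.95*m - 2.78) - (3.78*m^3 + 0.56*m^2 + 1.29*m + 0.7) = -2.96*m^3 + 4.61*m^2 - 0.34*m - 3.48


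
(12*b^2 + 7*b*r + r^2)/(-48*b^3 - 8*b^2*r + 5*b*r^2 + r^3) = (3*b + r)/(-12*b^2 + b*r + r^2)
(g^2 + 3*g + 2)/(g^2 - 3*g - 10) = (g + 1)/(g - 5)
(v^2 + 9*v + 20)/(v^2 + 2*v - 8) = (v + 5)/(v - 2)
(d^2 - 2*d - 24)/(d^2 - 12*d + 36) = (d + 4)/(d - 6)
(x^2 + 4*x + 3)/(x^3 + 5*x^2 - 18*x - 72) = (x + 1)/(x^2 + 2*x - 24)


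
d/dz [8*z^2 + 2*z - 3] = 16*z + 2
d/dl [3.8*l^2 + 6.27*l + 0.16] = 7.6*l + 6.27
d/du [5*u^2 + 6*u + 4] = 10*u + 6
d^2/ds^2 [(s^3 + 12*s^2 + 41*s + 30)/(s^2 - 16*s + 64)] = 2*(425*s + 1514)/(s^4 - 32*s^3 + 384*s^2 - 2048*s + 4096)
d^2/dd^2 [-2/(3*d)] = -4/(3*d^3)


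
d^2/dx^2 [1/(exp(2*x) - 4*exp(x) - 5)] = 4*((1 - exp(x))*(-exp(2*x) + 4*exp(x) + 5) - 2*(exp(x) - 2)^2*exp(x))*exp(x)/(-exp(2*x) + 4*exp(x) + 5)^3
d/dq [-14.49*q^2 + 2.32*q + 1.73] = 2.32 - 28.98*q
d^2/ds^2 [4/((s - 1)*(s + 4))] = 8*((s - 1)^2 + (s - 1)*(s + 4) + (s + 4)^2)/((s - 1)^3*(s + 4)^3)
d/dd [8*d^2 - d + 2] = 16*d - 1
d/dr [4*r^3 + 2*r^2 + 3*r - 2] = 12*r^2 + 4*r + 3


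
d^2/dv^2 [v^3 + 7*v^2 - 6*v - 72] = 6*v + 14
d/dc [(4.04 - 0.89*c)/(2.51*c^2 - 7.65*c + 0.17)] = (2.2339*c^2 - 20.2808*c + 30.7547)/(6.3001*c^4 - 38.403*c^3 + 59.3759*c^2 - 2.601*c + 0.0289)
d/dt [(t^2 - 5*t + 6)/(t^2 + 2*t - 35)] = (7*t^2 - 82*t + 163)/(t^4 + 4*t^3 - 66*t^2 - 140*t + 1225)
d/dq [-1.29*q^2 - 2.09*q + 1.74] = -2.58*q - 2.09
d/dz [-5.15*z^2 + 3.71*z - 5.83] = 3.71 - 10.3*z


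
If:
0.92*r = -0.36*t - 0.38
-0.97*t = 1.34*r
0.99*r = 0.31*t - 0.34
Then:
No Solution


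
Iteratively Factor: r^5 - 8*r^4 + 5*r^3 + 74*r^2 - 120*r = (r + 3)*(r^4 - 11*r^3 + 38*r^2 - 40*r) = (r - 4)*(r + 3)*(r^3 - 7*r^2 + 10*r) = (r - 4)*(r - 2)*(r + 3)*(r^2 - 5*r) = (r - 5)*(r - 4)*(r - 2)*(r + 3)*(r)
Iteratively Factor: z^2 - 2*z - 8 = (z + 2)*(z - 4)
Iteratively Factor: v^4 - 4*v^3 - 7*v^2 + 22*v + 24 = (v - 4)*(v^3 - 7*v - 6) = (v - 4)*(v + 1)*(v^2 - v - 6) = (v - 4)*(v - 3)*(v + 1)*(v + 2)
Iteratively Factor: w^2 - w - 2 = (w - 2)*(w + 1)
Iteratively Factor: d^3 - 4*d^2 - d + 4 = (d - 4)*(d^2 - 1) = (d - 4)*(d + 1)*(d - 1)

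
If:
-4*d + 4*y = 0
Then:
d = y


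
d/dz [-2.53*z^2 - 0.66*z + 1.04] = -5.06*z - 0.66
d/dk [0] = 0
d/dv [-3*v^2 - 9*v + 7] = -6*v - 9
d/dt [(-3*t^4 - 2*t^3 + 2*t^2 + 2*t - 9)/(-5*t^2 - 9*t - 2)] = (30*t^5 + 91*t^4 + 60*t^3 + 4*t^2 - 98*t - 85)/(25*t^4 + 90*t^3 + 101*t^2 + 36*t + 4)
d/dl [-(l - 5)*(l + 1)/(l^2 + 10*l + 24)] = 2*(-7*l^2 - 29*l + 23)/(l^4 + 20*l^3 + 148*l^2 + 480*l + 576)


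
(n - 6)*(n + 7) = n^2 + n - 42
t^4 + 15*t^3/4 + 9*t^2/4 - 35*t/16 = t*(t - 1/2)*(t + 7/4)*(t + 5/2)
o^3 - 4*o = o*(o - 2)*(o + 2)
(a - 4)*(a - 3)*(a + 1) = a^3 - 6*a^2 + 5*a + 12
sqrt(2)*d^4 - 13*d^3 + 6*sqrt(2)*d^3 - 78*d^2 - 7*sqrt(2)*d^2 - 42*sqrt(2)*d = d*(d + 6)*(d - 7*sqrt(2))*(sqrt(2)*d + 1)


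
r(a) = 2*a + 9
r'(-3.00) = 2.00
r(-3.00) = 3.00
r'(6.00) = 2.00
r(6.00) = 21.00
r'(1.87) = 2.00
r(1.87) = 12.74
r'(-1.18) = 2.00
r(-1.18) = 6.64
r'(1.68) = 2.00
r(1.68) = 12.36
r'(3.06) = 2.00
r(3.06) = 15.12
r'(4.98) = 2.00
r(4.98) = 18.96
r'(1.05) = 2.00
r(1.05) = 11.10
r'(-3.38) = 2.00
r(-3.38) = 2.24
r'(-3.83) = 2.00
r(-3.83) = 1.34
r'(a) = 2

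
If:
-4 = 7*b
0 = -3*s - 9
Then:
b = -4/7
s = -3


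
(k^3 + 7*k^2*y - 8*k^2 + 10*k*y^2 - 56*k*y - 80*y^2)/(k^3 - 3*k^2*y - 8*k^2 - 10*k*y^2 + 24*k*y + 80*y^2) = (-k - 5*y)/(-k + 5*y)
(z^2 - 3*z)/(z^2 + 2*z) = (z - 3)/(z + 2)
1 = 1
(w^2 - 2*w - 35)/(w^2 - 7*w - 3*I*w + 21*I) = (w + 5)/(w - 3*I)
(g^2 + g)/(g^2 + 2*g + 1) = g/(g + 1)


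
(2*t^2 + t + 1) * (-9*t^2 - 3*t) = -18*t^4 - 15*t^3 - 12*t^2 - 3*t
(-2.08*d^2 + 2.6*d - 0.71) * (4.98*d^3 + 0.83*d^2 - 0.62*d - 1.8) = -10.3584*d^5 + 11.2216*d^4 - 0.0882000000000001*d^3 + 1.5427*d^2 - 4.2398*d + 1.278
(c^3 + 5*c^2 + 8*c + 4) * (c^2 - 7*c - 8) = c^5 - 2*c^4 - 35*c^3 - 92*c^2 - 92*c - 32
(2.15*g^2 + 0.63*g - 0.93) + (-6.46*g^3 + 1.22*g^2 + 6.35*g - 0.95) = -6.46*g^3 + 3.37*g^2 + 6.98*g - 1.88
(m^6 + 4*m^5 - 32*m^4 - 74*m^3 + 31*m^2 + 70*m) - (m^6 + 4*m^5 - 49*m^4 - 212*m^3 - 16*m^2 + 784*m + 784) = 17*m^4 + 138*m^3 + 47*m^2 - 714*m - 784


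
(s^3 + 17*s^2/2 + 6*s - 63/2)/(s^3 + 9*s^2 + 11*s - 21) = (s - 3/2)/(s - 1)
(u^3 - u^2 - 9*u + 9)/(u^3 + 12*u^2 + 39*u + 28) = (u^3 - u^2 - 9*u + 9)/(u^3 + 12*u^2 + 39*u + 28)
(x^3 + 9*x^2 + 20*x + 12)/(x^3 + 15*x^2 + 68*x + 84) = (x + 1)/(x + 7)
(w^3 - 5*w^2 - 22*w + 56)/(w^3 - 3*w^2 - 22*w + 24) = (w^2 - 9*w + 14)/(w^2 - 7*w + 6)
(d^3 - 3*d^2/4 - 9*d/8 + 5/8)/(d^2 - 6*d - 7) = (8*d^2 - 14*d + 5)/(8*(d - 7))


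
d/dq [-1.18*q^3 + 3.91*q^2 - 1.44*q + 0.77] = -3.54*q^2 + 7.82*q - 1.44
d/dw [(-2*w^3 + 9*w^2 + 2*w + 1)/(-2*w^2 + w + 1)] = (4*w^4 - 4*w^3 + 7*w^2 + 22*w + 1)/(4*w^4 - 4*w^3 - 3*w^2 + 2*w + 1)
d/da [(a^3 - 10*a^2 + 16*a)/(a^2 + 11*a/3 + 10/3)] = 3*(3*a^4 + 22*a^3 - 128*a^2 - 200*a + 160)/(9*a^4 + 66*a^3 + 181*a^2 + 220*a + 100)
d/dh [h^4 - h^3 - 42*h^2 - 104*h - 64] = 4*h^3 - 3*h^2 - 84*h - 104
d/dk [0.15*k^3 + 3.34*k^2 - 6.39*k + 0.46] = 0.45*k^2 + 6.68*k - 6.39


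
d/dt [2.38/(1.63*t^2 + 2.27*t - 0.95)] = (-7.7588*t - 5.4026)/(1.63*t^2 + 2.27*t - 0.95)^2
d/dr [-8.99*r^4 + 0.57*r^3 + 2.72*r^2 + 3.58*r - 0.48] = -35.96*r^3 + 1.71*r^2 + 5.44*r + 3.58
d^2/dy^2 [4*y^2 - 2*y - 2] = 8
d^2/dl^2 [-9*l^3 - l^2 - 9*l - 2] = -54*l - 2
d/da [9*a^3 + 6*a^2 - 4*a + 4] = 27*a^2 + 12*a - 4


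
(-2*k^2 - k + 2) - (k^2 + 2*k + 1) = -3*k^2 - 3*k + 1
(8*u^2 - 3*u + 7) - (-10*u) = 8*u^2 + 7*u + 7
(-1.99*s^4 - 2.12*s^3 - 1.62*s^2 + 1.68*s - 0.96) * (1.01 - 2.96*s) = 5.8904*s^5 + 4.2653*s^4 + 2.654*s^3 - 6.609*s^2 + 4.5384*s - 0.9696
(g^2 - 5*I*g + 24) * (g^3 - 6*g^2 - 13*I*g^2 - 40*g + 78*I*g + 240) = g^5 - 6*g^4 - 18*I*g^4 - 81*g^3 + 108*I*g^3 + 486*g^2 - 112*I*g^2 - 960*g + 672*I*g + 5760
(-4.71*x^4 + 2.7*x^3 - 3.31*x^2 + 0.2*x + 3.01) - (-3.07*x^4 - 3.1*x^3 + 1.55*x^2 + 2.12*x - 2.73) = -1.64*x^4 + 5.8*x^3 - 4.86*x^2 - 1.92*x + 5.74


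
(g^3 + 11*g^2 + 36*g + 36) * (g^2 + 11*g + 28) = g^5 + 22*g^4 + 185*g^3 + 740*g^2 + 1404*g + 1008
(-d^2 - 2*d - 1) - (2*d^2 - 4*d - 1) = -3*d^2 + 2*d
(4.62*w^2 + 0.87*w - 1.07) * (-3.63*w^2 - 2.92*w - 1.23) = -16.7706*w^4 - 16.6485*w^3 - 4.3389*w^2 + 2.0543*w + 1.3161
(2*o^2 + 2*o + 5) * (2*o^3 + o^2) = 4*o^5 + 6*o^4 + 12*o^3 + 5*o^2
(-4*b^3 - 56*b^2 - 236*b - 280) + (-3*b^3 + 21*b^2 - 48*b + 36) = -7*b^3 - 35*b^2 - 284*b - 244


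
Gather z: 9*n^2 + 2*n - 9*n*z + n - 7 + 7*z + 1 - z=9*n^2 + 3*n + z*(6 - 9*n) - 6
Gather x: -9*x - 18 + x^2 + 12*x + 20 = x^2 + 3*x + 2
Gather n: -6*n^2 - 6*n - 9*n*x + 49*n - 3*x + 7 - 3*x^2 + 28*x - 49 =-6*n^2 + n*(43 - 9*x) - 3*x^2 + 25*x - 42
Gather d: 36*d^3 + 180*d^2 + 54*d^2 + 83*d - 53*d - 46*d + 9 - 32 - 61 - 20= 36*d^3 + 234*d^2 - 16*d - 104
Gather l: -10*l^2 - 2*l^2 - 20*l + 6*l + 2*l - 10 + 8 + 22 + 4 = -12*l^2 - 12*l + 24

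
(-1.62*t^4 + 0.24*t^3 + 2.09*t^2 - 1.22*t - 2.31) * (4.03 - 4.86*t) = 7.8732*t^5 - 7.695*t^4 - 9.1902*t^3 + 14.3519*t^2 + 6.31*t - 9.3093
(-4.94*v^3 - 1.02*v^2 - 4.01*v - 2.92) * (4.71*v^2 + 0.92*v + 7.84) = -23.2674*v^5 - 9.349*v^4 - 58.5551*v^3 - 25.4392*v^2 - 34.1248*v - 22.8928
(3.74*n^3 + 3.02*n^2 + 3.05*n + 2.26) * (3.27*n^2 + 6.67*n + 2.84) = 12.2298*n^5 + 34.8212*n^4 + 40.7385*n^3 + 36.3105*n^2 + 23.7362*n + 6.4184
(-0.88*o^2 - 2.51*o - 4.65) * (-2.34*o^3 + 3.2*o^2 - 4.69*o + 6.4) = 2.0592*o^5 + 3.0574*o^4 + 6.9762*o^3 - 8.7401*o^2 + 5.7445*o - 29.76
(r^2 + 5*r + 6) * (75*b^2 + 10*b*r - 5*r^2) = 75*b^2*r^2 + 375*b^2*r + 450*b^2 + 10*b*r^3 + 50*b*r^2 + 60*b*r - 5*r^4 - 25*r^3 - 30*r^2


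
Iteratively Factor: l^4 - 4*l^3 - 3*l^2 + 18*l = (l - 3)*(l^3 - l^2 - 6*l) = l*(l - 3)*(l^2 - l - 6) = l*(l - 3)*(l + 2)*(l - 3)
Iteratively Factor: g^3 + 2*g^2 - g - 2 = (g + 2)*(g^2 - 1) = (g - 1)*(g + 2)*(g + 1)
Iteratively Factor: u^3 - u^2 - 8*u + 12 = (u + 3)*(u^2 - 4*u + 4) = (u - 2)*(u + 3)*(u - 2)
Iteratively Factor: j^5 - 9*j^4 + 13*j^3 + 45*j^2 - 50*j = (j - 5)*(j^4 - 4*j^3 - 7*j^2 + 10*j) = (j - 5)*(j - 1)*(j^3 - 3*j^2 - 10*j) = (j - 5)^2*(j - 1)*(j^2 + 2*j) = j*(j - 5)^2*(j - 1)*(j + 2)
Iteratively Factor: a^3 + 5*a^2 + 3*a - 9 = (a + 3)*(a^2 + 2*a - 3) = (a + 3)^2*(a - 1)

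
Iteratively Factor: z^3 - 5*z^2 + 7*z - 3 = (z - 1)*(z^2 - 4*z + 3) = (z - 1)^2*(z - 3)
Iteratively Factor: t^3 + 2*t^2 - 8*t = (t + 4)*(t^2 - 2*t) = (t - 2)*(t + 4)*(t)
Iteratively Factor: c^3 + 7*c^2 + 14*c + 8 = (c + 1)*(c^2 + 6*c + 8) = (c + 1)*(c + 2)*(c + 4)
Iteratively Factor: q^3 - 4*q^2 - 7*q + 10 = (q + 2)*(q^2 - 6*q + 5) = (q - 5)*(q + 2)*(q - 1)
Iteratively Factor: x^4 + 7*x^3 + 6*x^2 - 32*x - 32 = (x - 2)*(x^3 + 9*x^2 + 24*x + 16) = (x - 2)*(x + 4)*(x^2 + 5*x + 4) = (x - 2)*(x + 1)*(x + 4)*(x + 4)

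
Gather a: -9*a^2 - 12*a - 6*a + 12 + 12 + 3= -9*a^2 - 18*a + 27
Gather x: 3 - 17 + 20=6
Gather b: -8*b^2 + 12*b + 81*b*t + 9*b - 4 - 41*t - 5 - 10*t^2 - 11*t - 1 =-8*b^2 + b*(81*t + 21) - 10*t^2 - 52*t - 10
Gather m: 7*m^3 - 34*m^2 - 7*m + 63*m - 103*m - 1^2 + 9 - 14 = 7*m^3 - 34*m^2 - 47*m - 6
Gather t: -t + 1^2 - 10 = -t - 9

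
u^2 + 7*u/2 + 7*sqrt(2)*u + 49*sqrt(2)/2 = (u + 7/2)*(u + 7*sqrt(2))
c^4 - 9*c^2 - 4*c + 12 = (c - 3)*(c - 1)*(c + 2)^2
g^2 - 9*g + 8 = (g - 8)*(g - 1)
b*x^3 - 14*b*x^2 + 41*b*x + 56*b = (x - 8)*(x - 7)*(b*x + b)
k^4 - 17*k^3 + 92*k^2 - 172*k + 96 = (k - 8)*(k - 6)*(k - 2)*(k - 1)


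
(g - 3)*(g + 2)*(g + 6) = g^3 + 5*g^2 - 12*g - 36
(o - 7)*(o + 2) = o^2 - 5*o - 14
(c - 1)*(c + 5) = c^2 + 4*c - 5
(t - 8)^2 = t^2 - 16*t + 64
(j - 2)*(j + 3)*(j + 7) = j^3 + 8*j^2 + j - 42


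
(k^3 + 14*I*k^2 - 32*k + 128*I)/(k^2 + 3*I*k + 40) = (k^2 + 6*I*k + 16)/(k - 5*I)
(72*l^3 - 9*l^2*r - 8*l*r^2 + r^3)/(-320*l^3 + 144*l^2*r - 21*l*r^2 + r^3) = (-9*l^2 + r^2)/(40*l^2 - 13*l*r + r^2)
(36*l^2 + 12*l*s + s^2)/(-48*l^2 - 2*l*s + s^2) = (6*l + s)/(-8*l + s)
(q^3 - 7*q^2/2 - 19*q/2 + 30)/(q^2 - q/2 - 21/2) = (2*q^2 - 13*q + 20)/(2*q - 7)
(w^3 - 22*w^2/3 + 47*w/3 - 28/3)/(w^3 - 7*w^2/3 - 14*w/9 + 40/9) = 3*(3*w^3 - 22*w^2 + 47*w - 28)/(9*w^3 - 21*w^2 - 14*w + 40)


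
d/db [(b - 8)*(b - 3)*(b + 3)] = 3*b^2 - 16*b - 9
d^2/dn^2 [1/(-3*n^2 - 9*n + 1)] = 6*(3*n^2 + 9*n - 3*(2*n + 3)^2 - 1)/(3*n^2 + 9*n - 1)^3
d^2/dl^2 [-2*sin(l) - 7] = 2*sin(l)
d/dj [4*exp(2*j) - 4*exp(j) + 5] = (8*exp(j) - 4)*exp(j)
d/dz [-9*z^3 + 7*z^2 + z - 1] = -27*z^2 + 14*z + 1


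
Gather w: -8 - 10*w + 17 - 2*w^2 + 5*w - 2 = -2*w^2 - 5*w + 7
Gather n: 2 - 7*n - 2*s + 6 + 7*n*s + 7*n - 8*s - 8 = 7*n*s - 10*s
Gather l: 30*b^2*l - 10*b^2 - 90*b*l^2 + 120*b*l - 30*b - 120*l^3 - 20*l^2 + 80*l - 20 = -10*b^2 - 30*b - 120*l^3 + l^2*(-90*b - 20) + l*(30*b^2 + 120*b + 80) - 20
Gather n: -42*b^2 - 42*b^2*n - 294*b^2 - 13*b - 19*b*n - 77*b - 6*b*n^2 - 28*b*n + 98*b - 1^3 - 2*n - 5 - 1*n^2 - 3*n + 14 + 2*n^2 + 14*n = -336*b^2 + 8*b + n^2*(1 - 6*b) + n*(-42*b^2 - 47*b + 9) + 8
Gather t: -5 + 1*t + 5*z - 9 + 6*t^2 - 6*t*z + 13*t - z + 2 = 6*t^2 + t*(14 - 6*z) + 4*z - 12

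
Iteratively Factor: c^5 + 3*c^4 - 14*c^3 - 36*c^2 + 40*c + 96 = (c + 2)*(c^4 + c^3 - 16*c^2 - 4*c + 48) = (c + 2)*(c + 4)*(c^3 - 3*c^2 - 4*c + 12) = (c - 2)*(c + 2)*(c + 4)*(c^2 - c - 6) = (c - 3)*(c - 2)*(c + 2)*(c + 4)*(c + 2)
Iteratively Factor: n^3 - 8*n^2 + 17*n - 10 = (n - 5)*(n^2 - 3*n + 2) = (n - 5)*(n - 1)*(n - 2)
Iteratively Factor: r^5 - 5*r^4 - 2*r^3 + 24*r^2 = (r)*(r^4 - 5*r^3 - 2*r^2 + 24*r) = r*(r - 4)*(r^3 - r^2 - 6*r) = r*(r - 4)*(r - 3)*(r^2 + 2*r) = r*(r - 4)*(r - 3)*(r + 2)*(r)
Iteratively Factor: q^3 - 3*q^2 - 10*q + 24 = (q + 3)*(q^2 - 6*q + 8) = (q - 4)*(q + 3)*(q - 2)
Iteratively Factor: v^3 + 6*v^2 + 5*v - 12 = (v + 3)*(v^2 + 3*v - 4) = (v - 1)*(v + 3)*(v + 4)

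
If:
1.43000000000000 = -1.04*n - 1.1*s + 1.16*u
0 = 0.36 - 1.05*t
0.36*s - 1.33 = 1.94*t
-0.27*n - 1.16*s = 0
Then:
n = -23.81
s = 5.54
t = 0.34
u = -14.86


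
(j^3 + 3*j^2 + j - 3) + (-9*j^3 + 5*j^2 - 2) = -8*j^3 + 8*j^2 + j - 5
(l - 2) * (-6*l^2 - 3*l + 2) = -6*l^3 + 9*l^2 + 8*l - 4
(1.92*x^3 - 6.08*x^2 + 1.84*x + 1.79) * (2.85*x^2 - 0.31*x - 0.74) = 5.472*x^5 - 17.9232*x^4 + 5.708*x^3 + 9.0303*x^2 - 1.9165*x - 1.3246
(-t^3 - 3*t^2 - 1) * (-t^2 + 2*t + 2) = t^5 + t^4 - 8*t^3 - 5*t^2 - 2*t - 2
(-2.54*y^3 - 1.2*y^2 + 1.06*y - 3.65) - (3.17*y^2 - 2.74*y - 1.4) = -2.54*y^3 - 4.37*y^2 + 3.8*y - 2.25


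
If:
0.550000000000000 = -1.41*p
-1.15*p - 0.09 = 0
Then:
No Solution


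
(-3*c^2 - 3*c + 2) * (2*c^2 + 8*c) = -6*c^4 - 30*c^3 - 20*c^2 + 16*c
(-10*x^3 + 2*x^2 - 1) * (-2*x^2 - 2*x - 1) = 20*x^5 + 16*x^4 + 6*x^3 + 2*x + 1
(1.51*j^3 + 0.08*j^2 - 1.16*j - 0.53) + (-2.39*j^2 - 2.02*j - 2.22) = 1.51*j^3 - 2.31*j^2 - 3.18*j - 2.75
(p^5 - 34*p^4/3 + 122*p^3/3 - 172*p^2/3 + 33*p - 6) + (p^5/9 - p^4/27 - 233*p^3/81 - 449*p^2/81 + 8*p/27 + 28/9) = 10*p^5/9 - 307*p^4/27 + 3061*p^3/81 - 5093*p^2/81 + 899*p/27 - 26/9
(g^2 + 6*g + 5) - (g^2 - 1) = 6*g + 6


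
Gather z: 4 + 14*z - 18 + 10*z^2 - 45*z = 10*z^2 - 31*z - 14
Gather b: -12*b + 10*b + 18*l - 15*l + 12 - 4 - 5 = -2*b + 3*l + 3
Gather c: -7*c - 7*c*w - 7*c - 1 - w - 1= c*(-7*w - 14) - w - 2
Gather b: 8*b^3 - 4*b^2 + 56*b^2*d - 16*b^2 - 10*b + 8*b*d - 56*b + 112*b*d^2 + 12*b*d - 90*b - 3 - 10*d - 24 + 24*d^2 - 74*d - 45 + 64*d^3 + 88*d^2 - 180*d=8*b^3 + b^2*(56*d - 20) + b*(112*d^2 + 20*d - 156) + 64*d^3 + 112*d^2 - 264*d - 72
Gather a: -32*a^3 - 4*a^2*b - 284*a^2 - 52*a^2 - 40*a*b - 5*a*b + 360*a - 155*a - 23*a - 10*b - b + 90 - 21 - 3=-32*a^3 + a^2*(-4*b - 336) + a*(182 - 45*b) - 11*b + 66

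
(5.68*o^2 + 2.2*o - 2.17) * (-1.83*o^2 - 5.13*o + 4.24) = -10.3944*o^4 - 33.1644*o^3 + 16.7683*o^2 + 20.4601*o - 9.2008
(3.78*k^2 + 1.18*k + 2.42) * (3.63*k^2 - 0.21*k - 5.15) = 13.7214*k^4 + 3.4896*k^3 - 10.9302*k^2 - 6.5852*k - 12.463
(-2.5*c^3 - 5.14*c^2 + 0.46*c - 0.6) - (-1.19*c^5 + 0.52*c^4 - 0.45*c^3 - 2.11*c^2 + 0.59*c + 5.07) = 1.19*c^5 - 0.52*c^4 - 2.05*c^3 - 3.03*c^2 - 0.13*c - 5.67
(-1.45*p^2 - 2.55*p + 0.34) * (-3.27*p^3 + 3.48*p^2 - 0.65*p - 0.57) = 4.7415*p^5 + 3.2925*p^4 - 9.0433*p^3 + 3.6672*p^2 + 1.2325*p - 0.1938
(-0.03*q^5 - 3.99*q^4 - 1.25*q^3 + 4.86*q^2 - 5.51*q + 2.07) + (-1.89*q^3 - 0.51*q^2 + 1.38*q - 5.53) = -0.03*q^5 - 3.99*q^4 - 3.14*q^3 + 4.35*q^2 - 4.13*q - 3.46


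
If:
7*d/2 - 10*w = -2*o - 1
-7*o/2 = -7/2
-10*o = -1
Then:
No Solution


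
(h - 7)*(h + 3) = h^2 - 4*h - 21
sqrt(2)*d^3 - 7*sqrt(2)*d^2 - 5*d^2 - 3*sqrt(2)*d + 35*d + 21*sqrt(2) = (d - 7)*(d - 3*sqrt(2))*(sqrt(2)*d + 1)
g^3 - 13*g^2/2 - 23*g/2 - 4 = (g - 8)*(g + 1/2)*(g + 1)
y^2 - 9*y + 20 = (y - 5)*(y - 4)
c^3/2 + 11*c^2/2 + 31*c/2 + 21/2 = (c/2 + 1/2)*(c + 3)*(c + 7)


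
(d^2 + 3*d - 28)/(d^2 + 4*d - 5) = (d^2 + 3*d - 28)/(d^2 + 4*d - 5)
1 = 1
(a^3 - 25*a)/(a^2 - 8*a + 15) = a*(a + 5)/(a - 3)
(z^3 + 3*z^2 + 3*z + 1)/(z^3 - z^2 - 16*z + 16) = (z^3 + 3*z^2 + 3*z + 1)/(z^3 - z^2 - 16*z + 16)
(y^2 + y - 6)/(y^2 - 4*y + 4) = (y + 3)/(y - 2)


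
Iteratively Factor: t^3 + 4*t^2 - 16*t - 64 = (t - 4)*(t^2 + 8*t + 16) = (t - 4)*(t + 4)*(t + 4)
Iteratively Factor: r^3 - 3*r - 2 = (r + 1)*(r^2 - r - 2) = (r - 2)*(r + 1)*(r + 1)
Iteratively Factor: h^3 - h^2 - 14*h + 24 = (h - 2)*(h^2 + h - 12) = (h - 2)*(h + 4)*(h - 3)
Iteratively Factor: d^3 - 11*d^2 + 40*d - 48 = (d - 4)*(d^2 - 7*d + 12) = (d - 4)*(d - 3)*(d - 4)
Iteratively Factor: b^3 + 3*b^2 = (b + 3)*(b^2) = b*(b + 3)*(b)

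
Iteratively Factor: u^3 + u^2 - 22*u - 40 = (u + 4)*(u^2 - 3*u - 10) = (u - 5)*(u + 4)*(u + 2)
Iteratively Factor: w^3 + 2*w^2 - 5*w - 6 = (w - 2)*(w^2 + 4*w + 3) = (w - 2)*(w + 1)*(w + 3)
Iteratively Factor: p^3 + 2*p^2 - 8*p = (p)*(p^2 + 2*p - 8) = p*(p - 2)*(p + 4)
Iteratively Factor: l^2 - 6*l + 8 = (l - 4)*(l - 2)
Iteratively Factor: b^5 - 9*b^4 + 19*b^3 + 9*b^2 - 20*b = (b - 4)*(b^4 - 5*b^3 - b^2 + 5*b) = (b - 5)*(b - 4)*(b^3 - b) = (b - 5)*(b - 4)*(b - 1)*(b^2 + b) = b*(b - 5)*(b - 4)*(b - 1)*(b + 1)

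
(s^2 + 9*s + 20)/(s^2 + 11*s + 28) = (s + 5)/(s + 7)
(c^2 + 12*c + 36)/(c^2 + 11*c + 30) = (c + 6)/(c + 5)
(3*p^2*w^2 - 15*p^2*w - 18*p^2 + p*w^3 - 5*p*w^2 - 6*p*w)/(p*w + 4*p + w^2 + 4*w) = p*(3*p*w^2 - 15*p*w - 18*p + w^3 - 5*w^2 - 6*w)/(p*w + 4*p + w^2 + 4*w)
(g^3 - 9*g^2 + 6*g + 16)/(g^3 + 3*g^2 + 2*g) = (g^2 - 10*g + 16)/(g*(g + 2))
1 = 1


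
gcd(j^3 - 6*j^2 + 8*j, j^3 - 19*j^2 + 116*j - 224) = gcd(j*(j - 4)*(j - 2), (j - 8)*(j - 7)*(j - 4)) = j - 4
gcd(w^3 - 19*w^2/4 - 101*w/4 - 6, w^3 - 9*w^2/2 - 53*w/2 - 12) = w^2 - 5*w - 24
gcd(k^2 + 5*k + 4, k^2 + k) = k + 1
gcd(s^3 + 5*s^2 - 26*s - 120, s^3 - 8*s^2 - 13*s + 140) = s^2 - s - 20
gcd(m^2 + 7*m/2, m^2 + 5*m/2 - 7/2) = m + 7/2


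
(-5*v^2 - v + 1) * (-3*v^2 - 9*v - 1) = 15*v^4 + 48*v^3 + 11*v^2 - 8*v - 1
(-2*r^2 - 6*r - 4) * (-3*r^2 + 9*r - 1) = 6*r^4 - 40*r^2 - 30*r + 4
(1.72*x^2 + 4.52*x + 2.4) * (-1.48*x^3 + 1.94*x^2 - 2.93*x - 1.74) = -2.5456*x^5 - 3.3528*x^4 + 0.177199999999999*x^3 - 11.5804*x^2 - 14.8968*x - 4.176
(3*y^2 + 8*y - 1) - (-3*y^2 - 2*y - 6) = 6*y^2 + 10*y + 5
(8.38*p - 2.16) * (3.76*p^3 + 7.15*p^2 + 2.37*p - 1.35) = 31.5088*p^4 + 51.7954*p^3 + 4.4166*p^2 - 16.4322*p + 2.916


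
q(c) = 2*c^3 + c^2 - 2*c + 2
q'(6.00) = 226.00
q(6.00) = 458.00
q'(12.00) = 886.00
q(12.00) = 3578.00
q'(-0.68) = -0.59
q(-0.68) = 3.19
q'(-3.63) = 69.80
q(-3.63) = -73.23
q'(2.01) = 26.26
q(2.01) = 18.26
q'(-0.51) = -1.46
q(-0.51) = 3.01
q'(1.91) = 23.71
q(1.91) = 15.76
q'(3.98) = 101.00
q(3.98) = 135.97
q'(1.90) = 23.46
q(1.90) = 15.53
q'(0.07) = -1.83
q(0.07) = 1.87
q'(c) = 6*c^2 + 2*c - 2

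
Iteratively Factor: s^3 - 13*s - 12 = (s + 1)*(s^2 - s - 12) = (s - 4)*(s + 1)*(s + 3)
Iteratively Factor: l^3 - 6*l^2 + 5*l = (l - 5)*(l^2 - l) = (l - 5)*(l - 1)*(l)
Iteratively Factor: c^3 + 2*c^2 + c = (c + 1)*(c^2 + c) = c*(c + 1)*(c + 1)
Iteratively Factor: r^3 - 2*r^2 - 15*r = (r)*(r^2 - 2*r - 15) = r*(r + 3)*(r - 5)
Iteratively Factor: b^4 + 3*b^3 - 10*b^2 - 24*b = (b + 4)*(b^3 - b^2 - 6*b) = (b + 2)*(b + 4)*(b^2 - 3*b) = (b - 3)*(b + 2)*(b + 4)*(b)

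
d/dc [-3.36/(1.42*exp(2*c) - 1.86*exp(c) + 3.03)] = (9.5424*exp(c) - 6.2496)*exp(c)/(1.42*exp(2*c) - 1.86*exp(c) + 3.03)^2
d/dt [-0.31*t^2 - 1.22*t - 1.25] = -0.62*t - 1.22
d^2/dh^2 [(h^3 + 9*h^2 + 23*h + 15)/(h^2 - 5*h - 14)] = 2*(107*h^3 + 633*h^2 + 1329*h + 739)/(h^6 - 15*h^5 + 33*h^4 + 295*h^3 - 462*h^2 - 2940*h - 2744)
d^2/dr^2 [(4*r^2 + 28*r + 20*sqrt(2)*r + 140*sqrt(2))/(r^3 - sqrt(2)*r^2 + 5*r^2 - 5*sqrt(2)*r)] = 8*(r^6 + 21*r^5 + 15*sqrt(2)*r^5 + 75*r^4 + 279*sqrt(2)*r^4 - 431*r^3 + 1525*sqrt(2)*r^3 - 3150*r^2 + 2835*sqrt(2)*r^2 - 5250*r + 1050*sqrt(2)*r + 1750*sqrt(2))/(r^3*(r^6 - 3*sqrt(2)*r^5 + 15*r^5 - 45*sqrt(2)*r^4 + 81*r^4 - 227*sqrt(2)*r^3 + 215*r^3 - 405*sqrt(2)*r^2 + 450*r^2 - 150*sqrt(2)*r + 750*r - 250*sqrt(2)))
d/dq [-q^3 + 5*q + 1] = 5 - 3*q^2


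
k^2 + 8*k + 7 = (k + 1)*(k + 7)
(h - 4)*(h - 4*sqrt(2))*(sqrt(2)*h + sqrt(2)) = sqrt(2)*h^3 - 8*h^2 - 3*sqrt(2)*h^2 - 4*sqrt(2)*h + 24*h + 32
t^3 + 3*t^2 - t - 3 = (t - 1)*(t + 1)*(t + 3)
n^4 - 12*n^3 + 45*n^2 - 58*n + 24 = (n - 6)*(n - 4)*(n - 1)^2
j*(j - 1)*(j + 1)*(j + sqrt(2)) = j^4 + sqrt(2)*j^3 - j^2 - sqrt(2)*j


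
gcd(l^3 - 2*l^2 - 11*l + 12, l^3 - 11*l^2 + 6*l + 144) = l + 3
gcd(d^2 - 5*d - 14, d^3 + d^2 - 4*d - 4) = d + 2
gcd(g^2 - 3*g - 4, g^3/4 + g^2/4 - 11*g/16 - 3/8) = 1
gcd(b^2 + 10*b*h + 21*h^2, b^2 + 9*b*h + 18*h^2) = b + 3*h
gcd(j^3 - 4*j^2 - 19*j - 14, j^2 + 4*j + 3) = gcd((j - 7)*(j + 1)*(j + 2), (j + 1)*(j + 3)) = j + 1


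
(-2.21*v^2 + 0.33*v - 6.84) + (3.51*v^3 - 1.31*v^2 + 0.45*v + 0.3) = 3.51*v^3 - 3.52*v^2 + 0.78*v - 6.54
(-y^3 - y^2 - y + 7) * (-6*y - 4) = 6*y^4 + 10*y^3 + 10*y^2 - 38*y - 28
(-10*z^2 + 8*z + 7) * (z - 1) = -10*z^3 + 18*z^2 - z - 7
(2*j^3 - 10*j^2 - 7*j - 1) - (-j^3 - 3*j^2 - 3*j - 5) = 3*j^3 - 7*j^2 - 4*j + 4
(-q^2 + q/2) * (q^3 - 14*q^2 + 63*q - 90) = -q^5 + 29*q^4/2 - 70*q^3 + 243*q^2/2 - 45*q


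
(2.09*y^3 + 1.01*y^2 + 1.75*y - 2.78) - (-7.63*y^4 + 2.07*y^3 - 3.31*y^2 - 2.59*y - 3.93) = 7.63*y^4 + 0.02*y^3 + 4.32*y^2 + 4.34*y + 1.15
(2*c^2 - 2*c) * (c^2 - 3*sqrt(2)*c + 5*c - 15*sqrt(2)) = 2*c^4 - 6*sqrt(2)*c^3 + 8*c^3 - 24*sqrt(2)*c^2 - 10*c^2 + 30*sqrt(2)*c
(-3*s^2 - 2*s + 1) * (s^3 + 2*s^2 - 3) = -3*s^5 - 8*s^4 - 3*s^3 + 11*s^2 + 6*s - 3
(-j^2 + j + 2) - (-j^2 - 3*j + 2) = 4*j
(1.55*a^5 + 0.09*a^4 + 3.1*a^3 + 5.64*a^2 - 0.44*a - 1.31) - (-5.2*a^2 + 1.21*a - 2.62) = 1.55*a^5 + 0.09*a^4 + 3.1*a^3 + 10.84*a^2 - 1.65*a + 1.31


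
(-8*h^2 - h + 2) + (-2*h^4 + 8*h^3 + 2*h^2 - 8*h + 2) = -2*h^4 + 8*h^3 - 6*h^2 - 9*h + 4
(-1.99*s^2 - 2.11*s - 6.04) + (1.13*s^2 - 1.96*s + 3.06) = -0.86*s^2 - 4.07*s - 2.98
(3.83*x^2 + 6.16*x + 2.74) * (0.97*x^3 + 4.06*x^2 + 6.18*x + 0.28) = 3.7151*x^5 + 21.525*x^4 + 51.3368*x^3 + 50.2656*x^2 + 18.658*x + 0.7672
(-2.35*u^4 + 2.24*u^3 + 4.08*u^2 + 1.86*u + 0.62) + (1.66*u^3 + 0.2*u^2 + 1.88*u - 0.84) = -2.35*u^4 + 3.9*u^3 + 4.28*u^2 + 3.74*u - 0.22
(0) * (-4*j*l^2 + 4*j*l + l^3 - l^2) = 0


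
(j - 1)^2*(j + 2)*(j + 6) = j^4 + 6*j^3 - 3*j^2 - 16*j + 12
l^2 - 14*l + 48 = (l - 8)*(l - 6)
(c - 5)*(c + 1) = c^2 - 4*c - 5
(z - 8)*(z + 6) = z^2 - 2*z - 48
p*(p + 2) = p^2 + 2*p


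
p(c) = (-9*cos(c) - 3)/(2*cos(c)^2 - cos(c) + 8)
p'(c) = (4*sin(c)*cos(c) - sin(c))*(-9*cos(c) - 3)/(2*cos(c)^2 - cos(c) + 8)^2 + 9*sin(c)/(2*cos(c)^2 - cos(c) + 8)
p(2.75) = 0.50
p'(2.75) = 0.24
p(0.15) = -1.33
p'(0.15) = 0.08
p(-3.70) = 0.45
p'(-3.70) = 0.36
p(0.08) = -1.33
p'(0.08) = 0.04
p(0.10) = -1.33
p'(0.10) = 0.06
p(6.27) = -1.33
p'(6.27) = -0.01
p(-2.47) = 0.40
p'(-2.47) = -0.46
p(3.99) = 0.31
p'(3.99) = -0.62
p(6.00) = -1.31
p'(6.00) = -0.17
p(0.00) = -1.33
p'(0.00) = 0.00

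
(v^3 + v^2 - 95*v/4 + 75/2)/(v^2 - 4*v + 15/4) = (2*v^2 + 7*v - 30)/(2*v - 3)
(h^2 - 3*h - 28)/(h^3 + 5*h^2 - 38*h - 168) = (h - 7)/(h^2 + h - 42)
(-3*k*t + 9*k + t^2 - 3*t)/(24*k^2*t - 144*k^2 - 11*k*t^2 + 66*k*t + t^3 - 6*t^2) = (t - 3)/(-8*k*t + 48*k + t^2 - 6*t)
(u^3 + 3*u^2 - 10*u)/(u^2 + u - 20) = u*(u - 2)/(u - 4)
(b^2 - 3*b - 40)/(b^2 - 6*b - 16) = (b + 5)/(b + 2)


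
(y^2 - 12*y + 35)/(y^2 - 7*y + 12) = (y^2 - 12*y + 35)/(y^2 - 7*y + 12)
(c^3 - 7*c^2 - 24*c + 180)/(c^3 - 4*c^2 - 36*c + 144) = (c^2 - c - 30)/(c^2 + 2*c - 24)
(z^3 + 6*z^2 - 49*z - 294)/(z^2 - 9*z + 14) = (z^2 + 13*z + 42)/(z - 2)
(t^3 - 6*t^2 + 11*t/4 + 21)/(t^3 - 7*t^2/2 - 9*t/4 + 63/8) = 2*(t - 4)/(2*t - 3)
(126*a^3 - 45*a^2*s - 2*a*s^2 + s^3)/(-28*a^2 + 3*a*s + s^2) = (18*a^2 - 9*a*s + s^2)/(-4*a + s)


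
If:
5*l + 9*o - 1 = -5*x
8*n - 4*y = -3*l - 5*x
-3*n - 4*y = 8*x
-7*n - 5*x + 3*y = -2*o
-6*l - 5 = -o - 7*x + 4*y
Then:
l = 1324/2649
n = -2824/2649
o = -533/883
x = 2084/2649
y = -2050/2649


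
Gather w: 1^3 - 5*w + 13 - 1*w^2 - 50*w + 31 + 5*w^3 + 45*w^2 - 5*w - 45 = 5*w^3 + 44*w^2 - 60*w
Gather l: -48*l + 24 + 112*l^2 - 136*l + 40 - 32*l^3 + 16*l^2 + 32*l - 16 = -32*l^3 + 128*l^2 - 152*l + 48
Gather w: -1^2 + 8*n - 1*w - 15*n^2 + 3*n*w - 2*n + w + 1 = -15*n^2 + 3*n*w + 6*n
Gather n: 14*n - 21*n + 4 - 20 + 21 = 5 - 7*n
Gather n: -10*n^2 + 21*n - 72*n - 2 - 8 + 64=-10*n^2 - 51*n + 54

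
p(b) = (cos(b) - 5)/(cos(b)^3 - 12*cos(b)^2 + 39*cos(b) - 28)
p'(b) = (cos(b) - 5)*(3*sin(b)*cos(b)^2 - 24*sin(b)*cos(b) + 39*sin(b))/(cos(b)^3 - 12*cos(b)^2 + 39*cos(b) - 28)^2 - sin(b)/(cos(b)^3 - 12*cos(b)^2 + 39*cos(b) - 28)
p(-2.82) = 0.08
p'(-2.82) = 0.02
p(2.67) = 0.08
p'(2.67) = -0.03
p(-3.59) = 0.08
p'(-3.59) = -0.02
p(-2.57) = 0.08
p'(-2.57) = 0.03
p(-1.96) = 0.12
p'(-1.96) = 0.10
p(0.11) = 36.71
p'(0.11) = -667.83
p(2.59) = 0.08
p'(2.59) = -0.03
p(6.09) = 11.89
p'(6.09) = 123.29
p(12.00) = 1.37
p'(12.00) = 4.88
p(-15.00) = 0.09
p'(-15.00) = 0.04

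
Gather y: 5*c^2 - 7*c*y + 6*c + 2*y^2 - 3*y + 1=5*c^2 + 6*c + 2*y^2 + y*(-7*c - 3) + 1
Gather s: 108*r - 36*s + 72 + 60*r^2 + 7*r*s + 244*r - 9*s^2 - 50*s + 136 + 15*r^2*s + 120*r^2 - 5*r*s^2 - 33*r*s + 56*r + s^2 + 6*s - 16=180*r^2 + 408*r + s^2*(-5*r - 8) + s*(15*r^2 - 26*r - 80) + 192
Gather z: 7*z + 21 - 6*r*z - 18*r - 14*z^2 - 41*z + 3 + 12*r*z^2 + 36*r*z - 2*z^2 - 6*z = -18*r + z^2*(12*r - 16) + z*(30*r - 40) + 24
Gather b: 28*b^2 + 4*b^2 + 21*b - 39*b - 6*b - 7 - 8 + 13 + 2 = 32*b^2 - 24*b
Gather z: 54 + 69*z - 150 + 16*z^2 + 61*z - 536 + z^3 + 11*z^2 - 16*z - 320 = z^3 + 27*z^2 + 114*z - 952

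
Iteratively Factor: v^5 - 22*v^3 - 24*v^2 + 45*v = (v - 5)*(v^4 + 5*v^3 + 3*v^2 - 9*v) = (v - 5)*(v - 1)*(v^3 + 6*v^2 + 9*v) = (v - 5)*(v - 1)*(v + 3)*(v^2 + 3*v) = v*(v - 5)*(v - 1)*(v + 3)*(v + 3)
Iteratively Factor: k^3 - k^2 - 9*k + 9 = (k + 3)*(k^2 - 4*k + 3) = (k - 3)*(k + 3)*(k - 1)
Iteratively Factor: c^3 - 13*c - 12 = (c + 3)*(c^2 - 3*c - 4) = (c - 4)*(c + 3)*(c + 1)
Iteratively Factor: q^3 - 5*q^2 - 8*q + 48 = (q + 3)*(q^2 - 8*q + 16) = (q - 4)*(q + 3)*(q - 4)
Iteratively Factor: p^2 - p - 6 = (p + 2)*(p - 3)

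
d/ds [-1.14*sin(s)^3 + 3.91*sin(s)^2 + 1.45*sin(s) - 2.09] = (-3.42*sin(s)^2 + 7.82*sin(s) + 1.45)*cos(s)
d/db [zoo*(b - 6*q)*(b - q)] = zoo*(b + q)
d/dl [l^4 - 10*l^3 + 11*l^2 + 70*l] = 4*l^3 - 30*l^2 + 22*l + 70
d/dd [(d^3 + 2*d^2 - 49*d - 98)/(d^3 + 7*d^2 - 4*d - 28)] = 5/(d^2 - 4*d + 4)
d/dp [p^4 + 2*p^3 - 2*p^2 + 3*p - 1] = 4*p^3 + 6*p^2 - 4*p + 3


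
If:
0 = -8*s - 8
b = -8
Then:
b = -8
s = -1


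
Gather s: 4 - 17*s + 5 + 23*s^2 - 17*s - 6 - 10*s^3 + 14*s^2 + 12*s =-10*s^3 + 37*s^2 - 22*s + 3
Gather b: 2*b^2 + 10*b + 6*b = 2*b^2 + 16*b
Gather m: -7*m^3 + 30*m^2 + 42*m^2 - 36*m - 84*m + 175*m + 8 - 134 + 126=-7*m^3 + 72*m^2 + 55*m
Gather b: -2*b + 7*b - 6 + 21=5*b + 15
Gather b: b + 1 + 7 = b + 8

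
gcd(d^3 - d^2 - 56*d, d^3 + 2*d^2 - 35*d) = d^2 + 7*d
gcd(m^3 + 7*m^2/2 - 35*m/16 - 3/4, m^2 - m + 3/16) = m - 3/4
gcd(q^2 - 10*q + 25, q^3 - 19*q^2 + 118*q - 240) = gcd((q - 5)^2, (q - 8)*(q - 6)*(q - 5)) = q - 5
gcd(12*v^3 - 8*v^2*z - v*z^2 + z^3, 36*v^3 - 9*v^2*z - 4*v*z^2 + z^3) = 3*v + z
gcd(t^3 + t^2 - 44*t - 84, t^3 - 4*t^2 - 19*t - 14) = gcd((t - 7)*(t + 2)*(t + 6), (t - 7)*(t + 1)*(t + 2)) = t^2 - 5*t - 14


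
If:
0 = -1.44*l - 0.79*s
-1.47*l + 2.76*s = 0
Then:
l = 0.00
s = 0.00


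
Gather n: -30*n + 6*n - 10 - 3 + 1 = -24*n - 12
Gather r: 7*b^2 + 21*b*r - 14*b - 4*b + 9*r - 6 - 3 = 7*b^2 - 18*b + r*(21*b + 9) - 9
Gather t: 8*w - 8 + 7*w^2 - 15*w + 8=7*w^2 - 7*w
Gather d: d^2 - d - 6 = d^2 - d - 6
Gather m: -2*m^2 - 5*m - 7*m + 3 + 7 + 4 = -2*m^2 - 12*m + 14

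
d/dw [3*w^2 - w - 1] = 6*w - 1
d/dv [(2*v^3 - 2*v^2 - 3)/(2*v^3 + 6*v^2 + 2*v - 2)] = (8*v^4 + 4*v^3 + v^2 + 22*v + 3)/(2*(v^6 + 6*v^5 + 11*v^4 + 4*v^3 - 5*v^2 - 2*v + 1))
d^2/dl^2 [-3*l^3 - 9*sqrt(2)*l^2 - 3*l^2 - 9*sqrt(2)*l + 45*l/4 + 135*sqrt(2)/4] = -18*l - 18*sqrt(2) - 6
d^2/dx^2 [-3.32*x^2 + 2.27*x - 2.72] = -6.64000000000000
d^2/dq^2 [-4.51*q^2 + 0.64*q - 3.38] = -9.02000000000000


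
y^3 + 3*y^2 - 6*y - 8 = (y - 2)*(y + 1)*(y + 4)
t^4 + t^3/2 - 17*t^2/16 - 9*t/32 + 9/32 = (t - 3/4)*(t - 1/2)*(t + 3/4)*(t + 1)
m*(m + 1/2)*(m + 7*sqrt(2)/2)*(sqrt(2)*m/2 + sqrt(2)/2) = sqrt(2)*m^4/2 + 3*sqrt(2)*m^3/4 + 7*m^3/2 + sqrt(2)*m^2/4 + 21*m^2/4 + 7*m/4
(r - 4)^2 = r^2 - 8*r + 16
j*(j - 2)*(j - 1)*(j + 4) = j^4 + j^3 - 10*j^2 + 8*j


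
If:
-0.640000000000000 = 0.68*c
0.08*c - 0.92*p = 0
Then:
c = -0.94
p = -0.08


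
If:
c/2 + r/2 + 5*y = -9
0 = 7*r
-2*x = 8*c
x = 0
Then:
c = 0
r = 0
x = 0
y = -9/5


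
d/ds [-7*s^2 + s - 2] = 1 - 14*s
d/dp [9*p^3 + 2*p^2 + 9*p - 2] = 27*p^2 + 4*p + 9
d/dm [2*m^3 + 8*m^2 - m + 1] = 6*m^2 + 16*m - 1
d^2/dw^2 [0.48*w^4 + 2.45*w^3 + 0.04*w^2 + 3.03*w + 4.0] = 5.76*w^2 + 14.7*w + 0.08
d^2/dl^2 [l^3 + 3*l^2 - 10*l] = 6*l + 6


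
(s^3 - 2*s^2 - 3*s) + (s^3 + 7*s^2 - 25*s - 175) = 2*s^3 + 5*s^2 - 28*s - 175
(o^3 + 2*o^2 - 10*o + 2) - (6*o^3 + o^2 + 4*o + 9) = -5*o^3 + o^2 - 14*o - 7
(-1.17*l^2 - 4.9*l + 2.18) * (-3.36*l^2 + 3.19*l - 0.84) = 3.9312*l^4 + 12.7317*l^3 - 21.973*l^2 + 11.0702*l - 1.8312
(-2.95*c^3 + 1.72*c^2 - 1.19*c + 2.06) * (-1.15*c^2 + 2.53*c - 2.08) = 3.3925*c^5 - 9.4415*c^4 + 11.8561*c^3 - 8.9573*c^2 + 7.687*c - 4.2848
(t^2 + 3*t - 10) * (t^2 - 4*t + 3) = t^4 - t^3 - 19*t^2 + 49*t - 30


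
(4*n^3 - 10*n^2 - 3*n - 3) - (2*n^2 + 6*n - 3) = 4*n^3 - 12*n^2 - 9*n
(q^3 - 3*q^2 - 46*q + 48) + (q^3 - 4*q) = 2*q^3 - 3*q^2 - 50*q + 48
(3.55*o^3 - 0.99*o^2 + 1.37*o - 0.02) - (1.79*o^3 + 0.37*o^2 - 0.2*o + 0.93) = 1.76*o^3 - 1.36*o^2 + 1.57*o - 0.95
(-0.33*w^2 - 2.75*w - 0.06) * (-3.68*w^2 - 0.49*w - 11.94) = 1.2144*w^4 + 10.2817*w^3 + 5.5085*w^2 + 32.8644*w + 0.7164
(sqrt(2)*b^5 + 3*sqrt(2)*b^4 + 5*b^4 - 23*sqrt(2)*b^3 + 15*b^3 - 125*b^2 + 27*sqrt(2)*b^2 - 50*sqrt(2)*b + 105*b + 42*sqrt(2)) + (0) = sqrt(2)*b^5 + 3*sqrt(2)*b^4 + 5*b^4 - 23*sqrt(2)*b^3 + 15*b^3 - 125*b^2 + 27*sqrt(2)*b^2 - 50*sqrt(2)*b + 105*b + 42*sqrt(2)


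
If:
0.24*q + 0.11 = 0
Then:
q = -0.46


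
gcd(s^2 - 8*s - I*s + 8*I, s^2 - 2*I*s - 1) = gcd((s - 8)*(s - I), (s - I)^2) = s - I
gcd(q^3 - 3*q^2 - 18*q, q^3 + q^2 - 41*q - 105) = q + 3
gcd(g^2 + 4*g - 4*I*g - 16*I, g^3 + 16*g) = g - 4*I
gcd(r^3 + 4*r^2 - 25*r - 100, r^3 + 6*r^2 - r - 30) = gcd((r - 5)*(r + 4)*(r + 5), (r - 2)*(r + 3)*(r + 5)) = r + 5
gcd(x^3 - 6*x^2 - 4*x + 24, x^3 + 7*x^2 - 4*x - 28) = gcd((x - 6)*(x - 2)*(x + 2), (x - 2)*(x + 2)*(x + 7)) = x^2 - 4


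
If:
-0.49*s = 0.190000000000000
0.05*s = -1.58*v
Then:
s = -0.39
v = 0.01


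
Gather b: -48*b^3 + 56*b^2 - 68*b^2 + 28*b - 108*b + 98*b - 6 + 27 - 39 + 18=-48*b^3 - 12*b^2 + 18*b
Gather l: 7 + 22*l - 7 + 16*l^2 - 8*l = 16*l^2 + 14*l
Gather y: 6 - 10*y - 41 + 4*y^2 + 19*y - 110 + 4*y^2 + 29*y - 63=8*y^2 + 38*y - 208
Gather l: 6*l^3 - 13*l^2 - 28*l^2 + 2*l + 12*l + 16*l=6*l^3 - 41*l^2 + 30*l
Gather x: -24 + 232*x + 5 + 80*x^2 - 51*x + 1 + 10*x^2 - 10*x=90*x^2 + 171*x - 18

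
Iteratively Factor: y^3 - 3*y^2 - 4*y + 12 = (y + 2)*(y^2 - 5*y + 6) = (y - 3)*(y + 2)*(y - 2)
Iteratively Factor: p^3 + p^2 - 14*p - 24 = (p + 3)*(p^2 - 2*p - 8) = (p - 4)*(p + 3)*(p + 2)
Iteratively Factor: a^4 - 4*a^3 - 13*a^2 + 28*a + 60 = (a - 5)*(a^3 + a^2 - 8*a - 12) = (a - 5)*(a + 2)*(a^2 - a - 6) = (a - 5)*(a + 2)^2*(a - 3)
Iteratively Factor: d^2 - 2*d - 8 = (d + 2)*(d - 4)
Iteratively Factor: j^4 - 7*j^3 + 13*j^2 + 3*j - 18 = (j - 3)*(j^3 - 4*j^2 + j + 6) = (j - 3)^2*(j^2 - j - 2) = (j - 3)^2*(j - 2)*(j + 1)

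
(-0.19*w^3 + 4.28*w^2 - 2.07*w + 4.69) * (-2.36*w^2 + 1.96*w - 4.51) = 0.4484*w^5 - 10.4732*w^4 + 14.1309*w^3 - 34.4284*w^2 + 18.5281*w - 21.1519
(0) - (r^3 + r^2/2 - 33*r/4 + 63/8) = -r^3 - r^2/2 + 33*r/4 - 63/8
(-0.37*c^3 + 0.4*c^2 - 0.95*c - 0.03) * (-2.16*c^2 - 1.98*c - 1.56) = 0.7992*c^5 - 0.1314*c^4 + 1.8372*c^3 + 1.3218*c^2 + 1.5414*c + 0.0468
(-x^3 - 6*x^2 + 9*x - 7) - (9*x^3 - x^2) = -10*x^3 - 5*x^2 + 9*x - 7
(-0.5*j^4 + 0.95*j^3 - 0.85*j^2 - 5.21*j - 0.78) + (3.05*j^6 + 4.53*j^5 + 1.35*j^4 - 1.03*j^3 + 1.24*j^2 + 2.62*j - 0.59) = 3.05*j^6 + 4.53*j^5 + 0.85*j^4 - 0.0800000000000001*j^3 + 0.39*j^2 - 2.59*j - 1.37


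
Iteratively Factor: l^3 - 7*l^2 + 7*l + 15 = (l - 3)*(l^2 - 4*l - 5) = (l - 5)*(l - 3)*(l + 1)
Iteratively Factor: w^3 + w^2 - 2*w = (w - 1)*(w^2 + 2*w) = (w - 1)*(w + 2)*(w)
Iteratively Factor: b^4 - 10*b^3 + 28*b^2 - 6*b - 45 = (b - 5)*(b^3 - 5*b^2 + 3*b + 9) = (b - 5)*(b - 3)*(b^2 - 2*b - 3) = (b - 5)*(b - 3)*(b + 1)*(b - 3)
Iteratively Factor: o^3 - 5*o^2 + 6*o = (o - 3)*(o^2 - 2*o) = o*(o - 3)*(o - 2)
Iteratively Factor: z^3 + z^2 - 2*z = (z)*(z^2 + z - 2) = z*(z + 2)*(z - 1)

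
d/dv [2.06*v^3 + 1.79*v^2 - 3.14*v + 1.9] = 6.18*v^2 + 3.58*v - 3.14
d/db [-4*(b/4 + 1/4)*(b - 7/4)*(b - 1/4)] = -3*b^2 + 2*b + 25/16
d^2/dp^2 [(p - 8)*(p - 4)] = 2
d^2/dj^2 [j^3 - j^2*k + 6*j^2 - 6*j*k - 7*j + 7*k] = 6*j - 2*k + 12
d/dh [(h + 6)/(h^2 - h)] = (-h^2 - 12*h + 6)/(h^2*(h^2 - 2*h + 1))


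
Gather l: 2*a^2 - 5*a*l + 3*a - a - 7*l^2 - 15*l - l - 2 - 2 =2*a^2 + 2*a - 7*l^2 + l*(-5*a - 16) - 4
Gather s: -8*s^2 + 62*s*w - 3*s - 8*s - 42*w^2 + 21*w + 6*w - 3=-8*s^2 + s*(62*w - 11) - 42*w^2 + 27*w - 3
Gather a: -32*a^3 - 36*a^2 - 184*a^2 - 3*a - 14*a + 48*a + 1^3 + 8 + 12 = -32*a^3 - 220*a^2 + 31*a + 21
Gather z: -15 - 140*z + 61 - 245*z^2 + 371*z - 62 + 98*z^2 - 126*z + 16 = -147*z^2 + 105*z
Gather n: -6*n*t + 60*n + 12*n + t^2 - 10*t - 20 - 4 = n*(72 - 6*t) + t^2 - 10*t - 24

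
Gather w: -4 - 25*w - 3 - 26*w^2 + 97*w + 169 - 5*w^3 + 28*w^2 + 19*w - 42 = -5*w^3 + 2*w^2 + 91*w + 120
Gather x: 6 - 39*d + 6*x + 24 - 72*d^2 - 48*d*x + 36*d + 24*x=-72*d^2 - 3*d + x*(30 - 48*d) + 30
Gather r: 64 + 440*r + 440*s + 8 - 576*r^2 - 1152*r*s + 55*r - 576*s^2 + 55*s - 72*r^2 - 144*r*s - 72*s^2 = -648*r^2 + r*(495 - 1296*s) - 648*s^2 + 495*s + 72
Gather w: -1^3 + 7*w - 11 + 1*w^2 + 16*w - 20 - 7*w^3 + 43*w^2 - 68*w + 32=-7*w^3 + 44*w^2 - 45*w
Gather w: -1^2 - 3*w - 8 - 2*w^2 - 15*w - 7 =-2*w^2 - 18*w - 16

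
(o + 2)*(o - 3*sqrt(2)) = o^2 - 3*sqrt(2)*o + 2*o - 6*sqrt(2)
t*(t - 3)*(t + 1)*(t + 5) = t^4 + 3*t^3 - 13*t^2 - 15*t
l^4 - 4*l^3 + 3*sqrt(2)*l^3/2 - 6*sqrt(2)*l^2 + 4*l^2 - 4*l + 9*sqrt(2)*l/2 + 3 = (l - 3)*(l - 1)*(l + sqrt(2)/2)*(l + sqrt(2))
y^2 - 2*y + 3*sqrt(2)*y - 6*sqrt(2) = (y - 2)*(y + 3*sqrt(2))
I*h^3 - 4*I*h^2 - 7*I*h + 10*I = (h - 5)*(h + 2)*(I*h - I)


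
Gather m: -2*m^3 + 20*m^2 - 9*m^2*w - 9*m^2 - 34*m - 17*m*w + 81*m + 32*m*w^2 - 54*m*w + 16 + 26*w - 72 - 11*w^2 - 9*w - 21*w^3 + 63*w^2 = -2*m^3 + m^2*(11 - 9*w) + m*(32*w^2 - 71*w + 47) - 21*w^3 + 52*w^2 + 17*w - 56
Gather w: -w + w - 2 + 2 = 0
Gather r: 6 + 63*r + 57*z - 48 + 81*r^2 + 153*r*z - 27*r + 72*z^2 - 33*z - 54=81*r^2 + r*(153*z + 36) + 72*z^2 + 24*z - 96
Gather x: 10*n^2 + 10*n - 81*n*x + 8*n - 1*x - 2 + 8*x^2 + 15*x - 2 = 10*n^2 + 18*n + 8*x^2 + x*(14 - 81*n) - 4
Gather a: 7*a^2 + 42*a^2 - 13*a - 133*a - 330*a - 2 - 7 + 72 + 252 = 49*a^2 - 476*a + 315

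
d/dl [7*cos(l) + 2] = -7*sin(l)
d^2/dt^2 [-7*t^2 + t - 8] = -14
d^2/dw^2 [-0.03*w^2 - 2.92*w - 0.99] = -0.0600000000000000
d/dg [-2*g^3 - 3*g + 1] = -6*g^2 - 3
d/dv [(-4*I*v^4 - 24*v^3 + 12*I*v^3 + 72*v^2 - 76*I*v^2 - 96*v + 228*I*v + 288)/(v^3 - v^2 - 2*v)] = (-4*I*v^6 + 8*I*v^5 + v^4*(-48 + 88*I) + v^3*(288 - 504*I) + v^2*(-1104 + 380*I) + 576*v + 576)/(v^6 - 2*v^5 - 3*v^4 + 4*v^3 + 4*v^2)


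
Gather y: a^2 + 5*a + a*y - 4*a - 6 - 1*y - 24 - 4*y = a^2 + a + y*(a - 5) - 30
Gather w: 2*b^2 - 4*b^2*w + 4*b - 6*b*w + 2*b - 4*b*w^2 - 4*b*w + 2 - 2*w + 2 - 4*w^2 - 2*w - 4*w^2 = 2*b^2 + 6*b + w^2*(-4*b - 8) + w*(-4*b^2 - 10*b - 4) + 4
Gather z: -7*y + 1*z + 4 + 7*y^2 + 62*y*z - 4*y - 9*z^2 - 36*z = 7*y^2 - 11*y - 9*z^2 + z*(62*y - 35) + 4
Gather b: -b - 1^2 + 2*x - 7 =-b + 2*x - 8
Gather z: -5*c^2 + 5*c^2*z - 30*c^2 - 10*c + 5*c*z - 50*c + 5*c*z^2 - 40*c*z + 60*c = -35*c^2 + 5*c*z^2 + z*(5*c^2 - 35*c)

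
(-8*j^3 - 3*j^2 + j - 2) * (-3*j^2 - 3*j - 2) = 24*j^5 + 33*j^4 + 22*j^3 + 9*j^2 + 4*j + 4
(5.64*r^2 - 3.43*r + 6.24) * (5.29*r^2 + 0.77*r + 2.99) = 29.8356*r^4 - 13.8019*r^3 + 47.2321*r^2 - 5.4509*r + 18.6576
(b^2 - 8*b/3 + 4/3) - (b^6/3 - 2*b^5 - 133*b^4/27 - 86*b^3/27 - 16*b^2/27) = -b^6/3 + 2*b^5 + 133*b^4/27 + 86*b^3/27 + 43*b^2/27 - 8*b/3 + 4/3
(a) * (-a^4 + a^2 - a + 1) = -a^5 + a^3 - a^2 + a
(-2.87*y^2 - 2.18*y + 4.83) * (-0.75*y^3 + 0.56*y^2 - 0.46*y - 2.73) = 2.1525*y^5 + 0.0278*y^4 - 3.5231*y^3 + 11.5427*y^2 + 3.7296*y - 13.1859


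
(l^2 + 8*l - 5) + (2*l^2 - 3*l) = 3*l^2 + 5*l - 5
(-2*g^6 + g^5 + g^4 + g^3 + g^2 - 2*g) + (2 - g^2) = -2*g^6 + g^5 + g^4 + g^3 - 2*g + 2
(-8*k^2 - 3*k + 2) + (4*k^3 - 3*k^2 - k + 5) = 4*k^3 - 11*k^2 - 4*k + 7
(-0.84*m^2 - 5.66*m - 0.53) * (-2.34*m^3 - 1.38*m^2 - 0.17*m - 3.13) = 1.9656*m^5 + 14.4036*m^4 + 9.1938*m^3 + 4.3228*m^2 + 17.8059*m + 1.6589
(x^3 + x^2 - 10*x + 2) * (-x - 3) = -x^4 - 4*x^3 + 7*x^2 + 28*x - 6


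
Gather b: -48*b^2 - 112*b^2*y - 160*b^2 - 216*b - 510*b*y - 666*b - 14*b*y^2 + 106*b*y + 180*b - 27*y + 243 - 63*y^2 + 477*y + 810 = b^2*(-112*y - 208) + b*(-14*y^2 - 404*y - 702) - 63*y^2 + 450*y + 1053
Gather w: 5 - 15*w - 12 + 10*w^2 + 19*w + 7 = 10*w^2 + 4*w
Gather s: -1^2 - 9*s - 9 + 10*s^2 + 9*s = 10*s^2 - 10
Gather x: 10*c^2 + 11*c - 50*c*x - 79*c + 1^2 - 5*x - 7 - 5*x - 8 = 10*c^2 - 68*c + x*(-50*c - 10) - 14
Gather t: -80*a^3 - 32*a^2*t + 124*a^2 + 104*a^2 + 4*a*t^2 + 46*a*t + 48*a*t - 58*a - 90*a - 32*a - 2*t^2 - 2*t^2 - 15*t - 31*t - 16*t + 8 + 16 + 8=-80*a^3 + 228*a^2 - 180*a + t^2*(4*a - 4) + t*(-32*a^2 + 94*a - 62) + 32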